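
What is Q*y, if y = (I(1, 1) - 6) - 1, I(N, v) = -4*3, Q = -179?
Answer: 3401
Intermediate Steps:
I(N, v) = -12
y = -19 (y = (-12 - 6) - 1 = -18 - 1 = -19)
Q*y = -179*(-19) = 3401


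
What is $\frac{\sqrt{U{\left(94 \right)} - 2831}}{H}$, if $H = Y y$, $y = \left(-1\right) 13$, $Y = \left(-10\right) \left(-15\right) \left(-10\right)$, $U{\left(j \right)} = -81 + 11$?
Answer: $\frac{i \sqrt{2901}}{19500} \approx 0.0027621 i$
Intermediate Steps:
$U{\left(j \right)} = -70$
$Y = -1500$ ($Y = 150 \left(-10\right) = -1500$)
$y = -13$
$H = 19500$ ($H = \left(-1500\right) \left(-13\right) = 19500$)
$\frac{\sqrt{U{\left(94 \right)} - 2831}}{H} = \frac{\sqrt{-70 - 2831}}{19500} = \sqrt{-2901} \cdot \frac{1}{19500} = i \sqrt{2901} \cdot \frac{1}{19500} = \frac{i \sqrt{2901}}{19500}$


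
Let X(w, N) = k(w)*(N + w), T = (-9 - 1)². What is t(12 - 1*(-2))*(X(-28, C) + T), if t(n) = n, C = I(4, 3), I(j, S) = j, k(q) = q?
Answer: 10808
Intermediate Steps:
C = 4
T = 100 (T = (-10)² = 100)
X(w, N) = w*(N + w)
t(12 - 1*(-2))*(X(-28, C) + T) = (12 - 1*(-2))*(-28*(4 - 28) + 100) = (12 + 2)*(-28*(-24) + 100) = 14*(672 + 100) = 14*772 = 10808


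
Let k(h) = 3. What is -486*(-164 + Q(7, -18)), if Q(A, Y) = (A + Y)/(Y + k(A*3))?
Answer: 396738/5 ≈ 79348.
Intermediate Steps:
Q(A, Y) = (A + Y)/(3 + Y) (Q(A, Y) = (A + Y)/(Y + 3) = (A + Y)/(3 + Y))
-486*(-164 + Q(7, -18)) = -486*(-164 + (7 - 18)/(3 - 18)) = -486*(-164 - 11/(-15)) = -486*(-164 - 1/15*(-11)) = -486*(-164 + 11/15) = -486*(-2449/15) = 396738/5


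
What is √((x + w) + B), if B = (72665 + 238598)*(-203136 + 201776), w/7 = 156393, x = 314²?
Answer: I*√422124333 ≈ 20546.0*I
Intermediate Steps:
x = 98596
w = 1094751 (w = 7*156393 = 1094751)
B = -423317680 (B = 311263*(-1360) = -423317680)
√((x + w) + B) = √((98596 + 1094751) - 423317680) = √(1193347 - 423317680) = √(-422124333) = I*√422124333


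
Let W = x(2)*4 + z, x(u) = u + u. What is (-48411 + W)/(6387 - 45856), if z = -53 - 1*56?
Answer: 48504/39469 ≈ 1.2289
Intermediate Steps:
z = -109 (z = -53 - 56 = -109)
x(u) = 2*u
W = -93 (W = (2*2)*4 - 109 = 4*4 - 109 = 16 - 109 = -93)
(-48411 + W)/(6387 - 45856) = (-48411 - 93)/(6387 - 45856) = -48504/(-39469) = -48504*(-1/39469) = 48504/39469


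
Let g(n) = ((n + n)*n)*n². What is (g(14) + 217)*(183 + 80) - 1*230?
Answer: 20263657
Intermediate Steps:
g(n) = 2*n⁴ (g(n) = ((2*n)*n)*n² = (2*n²)*n² = 2*n⁴)
(g(14) + 217)*(183 + 80) - 1*230 = (2*14⁴ + 217)*(183 + 80) - 1*230 = (2*38416 + 217)*263 - 230 = (76832 + 217)*263 - 230 = 77049*263 - 230 = 20263887 - 230 = 20263657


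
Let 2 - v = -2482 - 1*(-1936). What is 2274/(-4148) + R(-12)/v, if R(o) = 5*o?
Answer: -186879/284138 ≈ -0.65771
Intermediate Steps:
v = 548 (v = 2 - (-2482 - 1*(-1936)) = 2 - (-2482 + 1936) = 2 - 1*(-546) = 2 + 546 = 548)
2274/(-4148) + R(-12)/v = 2274/(-4148) + (5*(-12))/548 = 2274*(-1/4148) - 60*1/548 = -1137/2074 - 15/137 = -186879/284138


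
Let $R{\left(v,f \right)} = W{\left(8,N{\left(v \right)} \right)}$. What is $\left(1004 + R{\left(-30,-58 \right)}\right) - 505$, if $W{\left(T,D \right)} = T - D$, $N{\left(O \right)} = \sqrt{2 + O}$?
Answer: $507 - 2 i \sqrt{7} \approx 507.0 - 5.2915 i$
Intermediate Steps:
$R{\left(v,f \right)} = 8 - \sqrt{2 + v}$
$\left(1004 + R{\left(-30,-58 \right)}\right) - 505 = \left(1004 + \left(8 - \sqrt{2 - 30}\right)\right) - 505 = \left(1004 + \left(8 - \sqrt{-28}\right)\right) - 505 = \left(1004 + \left(8 - 2 i \sqrt{7}\right)\right) - 505 = \left(1012 - 2 i \sqrt{7}\right) - 505 = 507 - 2 i \sqrt{7}$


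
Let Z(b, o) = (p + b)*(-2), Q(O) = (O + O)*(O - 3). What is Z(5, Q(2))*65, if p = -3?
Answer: -260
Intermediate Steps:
Q(O) = 2*O*(-3 + O) (Q(O) = (2*O)*(-3 + O) = 2*O*(-3 + O))
Z(b, o) = 6 - 2*b (Z(b, o) = (-3 + b)*(-2) = 6 - 2*b)
Z(5, Q(2))*65 = (6 - 2*5)*65 = (6 - 10)*65 = -4*65 = -260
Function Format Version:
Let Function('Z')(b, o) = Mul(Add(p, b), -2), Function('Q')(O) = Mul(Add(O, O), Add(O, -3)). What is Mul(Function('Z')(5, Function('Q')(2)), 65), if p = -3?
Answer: -260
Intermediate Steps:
Function('Q')(O) = Mul(2, O, Add(-3, O)) (Function('Q')(O) = Mul(Mul(2, O), Add(-3, O)) = Mul(2, O, Add(-3, O)))
Function('Z')(b, o) = Add(6, Mul(-2, b)) (Function('Z')(b, o) = Mul(Add(-3, b), -2) = Add(6, Mul(-2, b)))
Mul(Function('Z')(5, Function('Q')(2)), 65) = Mul(Add(6, Mul(-2, 5)), 65) = Mul(Add(6, -10), 65) = Mul(-4, 65) = -260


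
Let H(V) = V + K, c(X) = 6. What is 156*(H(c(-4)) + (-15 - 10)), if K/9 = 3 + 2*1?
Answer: 4056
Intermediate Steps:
K = 45 (K = 9*(3 + 2*1) = 9*(3 + 2) = 9*5 = 45)
H(V) = 45 + V (H(V) = V + 45 = 45 + V)
156*(H(c(-4)) + (-15 - 10)) = 156*((45 + 6) + (-15 - 10)) = 156*(51 - 25) = 156*26 = 4056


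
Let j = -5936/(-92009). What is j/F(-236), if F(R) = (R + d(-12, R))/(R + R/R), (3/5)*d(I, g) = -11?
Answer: 597840/10028981 ≈ 0.059611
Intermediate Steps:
d(I, g) = -55/3 (d(I, g) = (5/3)*(-11) = -55/3)
j = 5936/92009 (j = -5936*(-1/92009) = 5936/92009 ≈ 0.064515)
F(R) = (-55/3 + R)/(1 + R) (F(R) = (R - 55/3)/(R + R/R) = (-55/3 + R)/(R + 1) = (-55/3 + R)/(1 + R))
j/F(-236) = 5936/(92009*(((-55/3 - 236)/(1 - 236)))) = 5936/(92009*((-763/3/(-235)))) = 5936/(92009*((-1/235*(-763/3)))) = 5936/(92009*(763/705)) = (5936/92009)*(705/763) = 597840/10028981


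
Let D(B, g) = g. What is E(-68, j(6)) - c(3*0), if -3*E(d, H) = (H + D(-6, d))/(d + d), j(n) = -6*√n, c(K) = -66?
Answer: 395/6 - √6/68 ≈ 65.797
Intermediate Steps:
E(d, H) = -(H + d)/(6*d) (E(d, H) = -(H + d)/(3*(d + d)) = -(H + d)/(3*(2*d)) = -(H + d)*1/(2*d)/3 = -(H + d)/(6*d))
E(-68, j(6)) - c(3*0) = (⅙)*(-(-6)*√6 - 1*(-68))/(-68) - 1*(-66) = (⅙)*(-1/68)*(6*√6 + 68) + 66 = (⅙)*(-1/68)*(68 + 6*√6) + 66 = (-⅙ - √6/68) + 66 = 395/6 - √6/68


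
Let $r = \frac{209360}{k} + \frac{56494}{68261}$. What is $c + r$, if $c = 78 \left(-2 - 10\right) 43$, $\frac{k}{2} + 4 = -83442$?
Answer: $- \frac{114629681119922}{2848053703} \approx -40248.0$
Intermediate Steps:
$k = -166892$ ($k = -8 + 2 \left(-83442\right) = -8 - 166884 = -166892$)
$r = - \frac{1215681578}{2848053703}$ ($r = \frac{209360}{-166892} + \frac{56494}{68261} = 209360 \left(- \frac{1}{166892}\right) + 56494 \cdot \frac{1}{68261} = - \frac{52340}{41723} + \frac{56494}{68261} = - \frac{1215681578}{2848053703} \approx -0.42685$)
$c = -40248$ ($c = 78 \left(-2 - 10\right) 43 = 78 \left(-12\right) 43 = \left(-936\right) 43 = -40248$)
$c + r = -40248 - \frac{1215681578}{2848053703} = - \frac{114629681119922}{2848053703}$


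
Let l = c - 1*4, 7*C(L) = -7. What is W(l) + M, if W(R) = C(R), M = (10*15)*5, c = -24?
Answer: 749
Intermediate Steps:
C(L) = -1 (C(L) = (⅐)*(-7) = -1)
M = 750 (M = 150*5 = 750)
l = -28 (l = -24 - 1*4 = -24 - 4 = -28)
W(R) = -1
W(l) + M = -1 + 750 = 749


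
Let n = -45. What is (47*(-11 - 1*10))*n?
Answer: 44415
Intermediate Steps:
(47*(-11 - 1*10))*n = (47*(-11 - 1*10))*(-45) = (47*(-11 - 10))*(-45) = (47*(-21))*(-45) = -987*(-45) = 44415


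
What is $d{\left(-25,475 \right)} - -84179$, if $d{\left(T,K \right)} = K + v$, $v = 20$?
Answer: $84674$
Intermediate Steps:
$d{\left(T,K \right)} = 20 + K$ ($d{\left(T,K \right)} = K + 20 = 20 + K$)
$d{\left(-25,475 \right)} - -84179 = \left(20 + 475\right) - -84179 = 495 + 84179 = 84674$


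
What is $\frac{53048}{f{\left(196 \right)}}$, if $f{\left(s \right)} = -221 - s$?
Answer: $- \frac{53048}{417} \approx -127.21$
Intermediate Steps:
$\frac{53048}{f{\left(196 \right)}} = \frac{53048}{-221 - 196} = \frac{53048}{-417} = 53048 \left(- \frac{1}{417}\right) = - \frac{53048}{417}$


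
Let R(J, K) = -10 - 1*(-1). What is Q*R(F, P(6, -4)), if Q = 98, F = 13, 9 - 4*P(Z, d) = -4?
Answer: -882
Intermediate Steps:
P(Z, d) = 13/4 (P(Z, d) = 9/4 - 1/4*(-4) = 9/4 + 1 = 13/4)
R(J, K) = -9 (R(J, K) = -10 + 1 = -9)
Q*R(F, P(6, -4)) = 98*(-9) = -882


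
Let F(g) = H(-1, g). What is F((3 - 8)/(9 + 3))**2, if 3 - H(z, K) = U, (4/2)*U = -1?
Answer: 49/4 ≈ 12.250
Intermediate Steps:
U = -1/2 (U = (1/2)*(-1) = -1/2 ≈ -0.50000)
H(z, K) = 7/2 (H(z, K) = 3 - 1*(-1/2) = 3 + 1/2 = 7/2)
F(g) = 7/2
F((3 - 8)/(9 + 3))**2 = (7/2)**2 = 49/4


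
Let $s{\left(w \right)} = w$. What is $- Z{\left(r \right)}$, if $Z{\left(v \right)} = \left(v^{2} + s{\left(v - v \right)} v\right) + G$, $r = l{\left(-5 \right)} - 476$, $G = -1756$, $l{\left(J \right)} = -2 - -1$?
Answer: $-225773$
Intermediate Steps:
$l{\left(J \right)} = -1$ ($l{\left(J \right)} = -2 + 1 = -1$)
$r = -477$ ($r = -1 - 476 = -477$)
$Z{\left(v \right)} = -1756 + v^{2}$ ($Z{\left(v \right)} = \left(v^{2} + \left(v - v\right) v\right) - 1756 = \left(v^{2} + 0 v\right) - 1756 = \left(v^{2} + 0\right) - 1756 = v^{2} - 1756 = -1756 + v^{2}$)
$- Z{\left(r \right)} = - (-1756 + \left(-477\right)^{2}) = - (-1756 + 227529) = \left(-1\right) 225773 = -225773$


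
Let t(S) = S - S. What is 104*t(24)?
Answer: 0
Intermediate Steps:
t(S) = 0
104*t(24) = 104*0 = 0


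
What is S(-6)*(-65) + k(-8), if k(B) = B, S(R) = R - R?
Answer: -8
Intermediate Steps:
S(R) = 0
S(-6)*(-65) + k(-8) = 0*(-65) - 8 = 0 - 8 = -8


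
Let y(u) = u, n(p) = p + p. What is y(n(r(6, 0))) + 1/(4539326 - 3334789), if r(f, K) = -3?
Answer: -7227221/1204537 ≈ -6.0000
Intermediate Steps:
n(p) = 2*p
y(n(r(6, 0))) + 1/(4539326 - 3334789) = 2*(-3) + 1/(4539326 - 3334789) = -6 + 1/1204537 = -7227221/1204537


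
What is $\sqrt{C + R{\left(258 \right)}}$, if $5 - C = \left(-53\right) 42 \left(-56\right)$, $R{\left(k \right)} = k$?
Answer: $i \sqrt{124393} \approx 352.69 i$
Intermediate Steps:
$C = -124651$ ($C = 5 - \left(-53\right) 42 \left(-56\right) = 5 - \left(-2226\right) \left(-56\right) = 5 - 124656 = -124651$)
$\sqrt{C + R{\left(258 \right)}} = \sqrt{-124651 + 258} = \sqrt{-124393} = i \sqrt{124393}$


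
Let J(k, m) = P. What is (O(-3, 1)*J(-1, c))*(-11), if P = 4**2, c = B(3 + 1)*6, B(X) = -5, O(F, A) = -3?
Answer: 528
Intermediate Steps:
c = -30 (c = -5*6 = -30)
P = 16
J(k, m) = 16
(O(-3, 1)*J(-1, c))*(-11) = -3*16*(-11) = -48*(-11) = 528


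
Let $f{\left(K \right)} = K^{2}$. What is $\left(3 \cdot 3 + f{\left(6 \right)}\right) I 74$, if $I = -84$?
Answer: $-279720$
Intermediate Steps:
$\left(3 \cdot 3 + f{\left(6 \right)}\right) I 74 = \left(3 \cdot 3 + 6^{2}\right) \left(-84\right) 74 = \left(9 + 36\right) \left(-84\right) 74 = 45 \left(-84\right) 74 = \left(-3780\right) 74 = -279720$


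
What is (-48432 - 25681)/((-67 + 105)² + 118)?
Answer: -74113/1562 ≈ -47.448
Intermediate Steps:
(-48432 - 25681)/((-67 + 105)² + 118) = -74113/(38² + 118) = -74113/(1444 + 118) = -74113/1562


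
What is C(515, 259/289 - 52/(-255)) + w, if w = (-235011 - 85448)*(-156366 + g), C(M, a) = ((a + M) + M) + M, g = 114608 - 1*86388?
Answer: 178019118328034/4335 ≈ 4.1066e+10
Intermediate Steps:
g = 28220 (g = 114608 - 86388 = 28220)
C(M, a) = a + 3*M (C(M, a) = ((M + a) + M) + M = (a + 2*M) + M = a + 3*M)
w = 41065539014 (w = (-235011 - 85448)*(-156366 + 28220) = -320459*(-128146) = 41065539014)
C(515, 259/289 - 52/(-255)) + w = ((259/289 - 52/(-255)) + 3*515) + 41065539014 = ((259*(1/289) - 52*(-1/255)) + 1545) + 41065539014 = ((259/289 + 52/255) + 1545) + 41065539014 = (4769/4335 + 1545) + 41065539014 = 6702344/4335 + 41065539014 = 178019118328034/4335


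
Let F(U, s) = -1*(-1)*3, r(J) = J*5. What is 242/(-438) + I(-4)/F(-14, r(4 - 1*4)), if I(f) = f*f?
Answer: 349/73 ≈ 4.7808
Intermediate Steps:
r(J) = 5*J
I(f) = f²
F(U, s) = 3 (F(U, s) = 1*3 = 3)
242/(-438) + I(-4)/F(-14, r(4 - 1*4)) = 242/(-438) + (-4)²/3 = 242*(-1/438) + 16*(⅓) = -121/219 + 16/3 = 349/73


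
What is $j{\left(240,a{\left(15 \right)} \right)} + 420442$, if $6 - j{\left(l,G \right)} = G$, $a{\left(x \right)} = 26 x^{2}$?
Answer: $414598$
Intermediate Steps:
$j{\left(l,G \right)} = 6 - G$
$j{\left(240,a{\left(15 \right)} \right)} + 420442 = \left(6 - 26 \cdot 15^{2}\right) + 420442 = \left(6 - 26 \cdot 225\right) + 420442 = \left(6 - 5850\right) + 420442 = -5844 + 420442 = 414598$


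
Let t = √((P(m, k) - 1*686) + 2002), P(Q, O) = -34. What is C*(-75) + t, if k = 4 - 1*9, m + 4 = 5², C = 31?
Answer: -2325 + √1282 ≈ -2289.2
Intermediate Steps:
m = 21 (m = -4 + 5² = -4 + 25 = 21)
k = -5 (k = 4 - 9 = -5)
t = √1282 (t = √((-34 - 1*686) + 2002) = √((-34 - 686) + 2002) = √(-720 + 2002) = √1282 ≈ 35.805)
C*(-75) + t = 31*(-75) + √1282 = -2325 + √1282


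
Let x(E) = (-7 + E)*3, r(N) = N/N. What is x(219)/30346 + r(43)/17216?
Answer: 5489861/261218368 ≈ 0.021016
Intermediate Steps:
r(N) = 1
x(E) = -21 + 3*E
x(219)/30346 + r(43)/17216 = (-21 + 3*219)/30346 + 1/17216 = (-21 + 657)*(1/30346) + 1*(1/17216) = 636*(1/30346) + 1/17216 = 318/15173 + 1/17216 = 5489861/261218368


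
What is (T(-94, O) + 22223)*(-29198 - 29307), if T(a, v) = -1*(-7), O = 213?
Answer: -1300566150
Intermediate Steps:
T(a, v) = 7
(T(-94, O) + 22223)*(-29198 - 29307) = (7 + 22223)*(-29198 - 29307) = 22230*(-58505) = -1300566150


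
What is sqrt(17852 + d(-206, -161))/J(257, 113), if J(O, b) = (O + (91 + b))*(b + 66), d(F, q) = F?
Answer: sqrt(17646)/82519 ≈ 0.0016098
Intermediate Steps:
J(O, b) = (66 + b)*(91 + O + b) (J(O, b) = (91 + O + b)*(66 + b) = (66 + b)*(91 + O + b))
sqrt(17852 + d(-206, -161))/J(257, 113) = sqrt(17852 - 206)/(6006 + 113**2 + 66*257 + 157*113 + 257*113) = sqrt(17646)/(6006 + 12769 + 16962 + 17741 + 29041) = sqrt(17646)/82519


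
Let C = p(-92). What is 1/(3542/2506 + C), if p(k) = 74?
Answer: 179/13499 ≈ 0.013260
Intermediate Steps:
C = 74
1/(3542/2506 + C) = 1/(3542/2506 + 74) = 1/(3542*(1/2506) + 74) = 1/(253/179 + 74) = 1/(13499/179) = 179/13499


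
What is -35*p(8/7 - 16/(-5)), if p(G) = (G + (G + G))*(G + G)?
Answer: -138624/35 ≈ -3960.7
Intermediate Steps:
p(G) = 6*G**2 (p(G) = (G + 2*G)*(2*G) = (3*G)*(2*G) = 6*G**2)
-35*p(8/7 - 16/(-5)) = -210*(8/7 - 16/(-5))**2 = -210*(8*(1/7) - 16*(-1/5))**2 = -210*(8/7 + 16/5)**2 = -210*(152/35)**2 = -210*23104/1225 = -35*138624/1225 = -138624/35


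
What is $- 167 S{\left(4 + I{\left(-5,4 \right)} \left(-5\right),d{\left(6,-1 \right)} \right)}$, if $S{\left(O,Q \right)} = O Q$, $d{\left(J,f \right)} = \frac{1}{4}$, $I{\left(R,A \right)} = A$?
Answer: $668$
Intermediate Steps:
$d{\left(J,f \right)} = \frac{1}{4}$
$- 167 S{\left(4 + I{\left(-5,4 \right)} \left(-5\right),d{\left(6,-1 \right)} \right)} = - 167 \left(4 + 4 \left(-5\right)\right) \frac{1}{4} = - 167 \left(4 - 20\right) \frac{1}{4} = - 167 \left(\left(-16\right) \frac{1}{4}\right) = \left(-167\right) \left(-4\right) = 668$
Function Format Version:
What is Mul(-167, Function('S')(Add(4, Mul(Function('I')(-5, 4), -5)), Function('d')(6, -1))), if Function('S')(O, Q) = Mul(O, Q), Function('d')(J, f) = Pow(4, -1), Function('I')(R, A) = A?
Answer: 668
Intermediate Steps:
Function('d')(J, f) = Rational(1, 4)
Mul(-167, Function('S')(Add(4, Mul(Function('I')(-5, 4), -5)), Function('d')(6, -1))) = Mul(-167, Mul(Add(4, Mul(4, -5)), Rational(1, 4))) = Mul(-167, Mul(Add(4, -20), Rational(1, 4))) = Mul(-167, Mul(-16, Rational(1, 4))) = Mul(-167, -4) = 668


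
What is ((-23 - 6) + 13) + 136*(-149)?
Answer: -20280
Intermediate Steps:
((-23 - 6) + 13) + 136*(-149) = (-29 + 13) - 20264 = -16 - 20264 = -20280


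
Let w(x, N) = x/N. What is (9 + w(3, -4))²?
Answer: 1089/16 ≈ 68.063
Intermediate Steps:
(9 + w(3, -4))² = (9 + 3/(-4))² = (9 + 3*(-¼))² = (9 - ¾)² = (33/4)² = 1089/16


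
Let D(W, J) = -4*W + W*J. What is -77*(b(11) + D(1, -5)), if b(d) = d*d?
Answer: -8624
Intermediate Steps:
b(d) = d**2
D(W, J) = -4*W + J*W
-77*(b(11) + D(1, -5)) = -77*(11**2 + 1*(-4 - 5)) = -77*(121 + 1*(-9)) = -77*(121 - 9) = -77*112 = -8624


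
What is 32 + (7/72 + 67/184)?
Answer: 13439/414 ≈ 32.461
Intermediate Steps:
32 + (7/72 + 67/184) = 32 + 191/414 = 13439/414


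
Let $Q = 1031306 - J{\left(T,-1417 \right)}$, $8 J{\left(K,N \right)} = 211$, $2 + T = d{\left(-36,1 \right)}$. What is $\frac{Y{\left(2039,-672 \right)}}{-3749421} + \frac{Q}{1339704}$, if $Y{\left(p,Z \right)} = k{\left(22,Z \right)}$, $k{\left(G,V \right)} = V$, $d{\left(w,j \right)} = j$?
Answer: $\frac{1145956078203}{1488330166336} \approx 0.76996$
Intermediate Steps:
$T = -1$ ($T = -2 + 1 = -1$)
$J{\left(K,N \right)} = \frac{211}{8}$ ($J{\left(K,N \right)} = \frac{1}{8} \cdot 211 = \frac{211}{8}$)
$Y{\left(p,Z \right)} = Z$
$Q = \frac{8250237}{8}$ ($Q = 1031306 - \frac{211}{8} = \frac{8250237}{8} \approx 1.0313 \cdot 10^{6}$)
$\frac{Y{\left(2039,-672 \right)}}{-3749421} + \frac{Q}{1339704} = - \frac{672}{-3749421} + \frac{8250237}{8 \cdot 1339704} = \left(-672\right) \left(- \frac{1}{3749421}\right) + \frac{8250237}{8} \cdot \frac{1}{1339704} = \frac{224}{1249807} + \frac{916693}{1190848} = \frac{1145956078203}{1488330166336}$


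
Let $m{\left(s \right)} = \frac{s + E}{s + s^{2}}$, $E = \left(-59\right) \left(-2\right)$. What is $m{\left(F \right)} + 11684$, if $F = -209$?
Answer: $\frac{39071289}{3344} \approx 11684.0$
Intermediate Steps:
$E = 118$
$m{\left(s \right)} = \frac{118 + s}{s + s^{2}}$ ($m{\left(s \right)} = \frac{s + 118}{s + s^{2}} = \frac{118 + s}{s + s^{2}}$)
$m{\left(F \right)} + 11684 = \frac{118 - 209}{\left(-209\right) \left(1 - 209\right)} + 11684 = \left(- \frac{1}{209}\right) \frac{1}{-208} \left(-91\right) + 11684 = \left(- \frac{1}{209}\right) \left(- \frac{1}{208}\right) \left(-91\right) + 11684 = - \frac{7}{3344} + 11684 = \frac{39071289}{3344}$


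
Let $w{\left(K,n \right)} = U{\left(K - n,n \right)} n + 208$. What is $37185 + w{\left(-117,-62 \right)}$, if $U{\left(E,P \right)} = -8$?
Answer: $37889$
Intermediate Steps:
$w{\left(K,n \right)} = 208 - 8 n$ ($w{\left(K,n \right)} = - 8 n + 208 = 208 - 8 n$)
$37185 + w{\left(-117,-62 \right)} = 37185 + \left(208 - -496\right) = 37185 + \left(208 + 496\right) = 37185 + 704 = 37889$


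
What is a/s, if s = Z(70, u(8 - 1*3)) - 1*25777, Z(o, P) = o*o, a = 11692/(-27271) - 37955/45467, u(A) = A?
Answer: 1566670969/25886030238489 ≈ 6.0522e-5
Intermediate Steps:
a = -1566670969/1239930557 (a = 11692*(-1/27271) - 37955*1/45467 = -11692/27271 - 37955/45467 = -1566670969/1239930557 ≈ -1.2635)
Z(o, P) = o²
s = -20877 (s = 70² - 1*25777 = 4900 - 25777 = -20877)
a/s = -1566670969/1239930557/(-20877) = -1566670969/1239930557*(-1/20877) = 1566670969/25886030238489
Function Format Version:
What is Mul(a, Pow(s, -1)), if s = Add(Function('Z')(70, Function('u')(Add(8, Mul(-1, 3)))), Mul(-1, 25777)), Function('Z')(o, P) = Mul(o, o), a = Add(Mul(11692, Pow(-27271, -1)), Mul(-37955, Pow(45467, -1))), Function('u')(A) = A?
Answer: Rational(1566670969, 25886030238489) ≈ 6.0522e-5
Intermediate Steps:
a = Rational(-1566670969, 1239930557) (a = Add(Mul(11692, Rational(-1, 27271)), Mul(-37955, Rational(1, 45467))) = Add(Rational(-11692, 27271), Rational(-37955, 45467)) = Rational(-1566670969, 1239930557) ≈ -1.2635)
Function('Z')(o, P) = Pow(o, 2)
s = -20877 (s = Add(Pow(70, 2), Mul(-1, 25777)) = Add(4900, -25777) = -20877)
Mul(a, Pow(s, -1)) = Mul(Rational(-1566670969, 1239930557), Pow(-20877, -1)) = Mul(Rational(-1566670969, 1239930557), Rational(-1, 20877)) = Rational(1566670969, 25886030238489)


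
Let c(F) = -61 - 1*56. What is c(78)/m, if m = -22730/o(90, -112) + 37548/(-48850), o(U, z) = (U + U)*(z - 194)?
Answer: 15740349300/47889167 ≈ 328.68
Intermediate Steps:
c(F) = -117 (c(F) = -61 - 56 = -117)
o(U, z) = 2*U*(-194 + z) (o(U, z) = (2*U)*(-194 + z) = 2*U*(-194 + z))
m = -47889167/134532900 (m = -22730*1/(180*(-194 - 112)) + 37548/(-48850) = -22730/(2*90*(-306)) + 37548*(-1/48850) = -22730/(-55080) - 18774/24425 = -22730*(-1/55080) - 18774/24425 = 2273/5508 - 18774/24425 = -47889167/134532900 ≈ -0.35597)
c(78)/m = -117/(-47889167/134532900) = -117*(-134532900/47889167) = 15740349300/47889167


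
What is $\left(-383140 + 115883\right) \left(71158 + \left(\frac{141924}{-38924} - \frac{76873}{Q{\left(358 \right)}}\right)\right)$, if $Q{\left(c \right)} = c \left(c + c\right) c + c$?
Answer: $- \frac{16981216750368697051667}{892972824642} \approx -1.9016 \cdot 10^{10}$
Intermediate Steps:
$Q{\left(c \right)} = c + 2 c^{3}$ ($Q{\left(c \right)} = c 2 c c + c = 2 c^{2} c + c = 2 c^{3} + c = c + 2 c^{3}$)
$\left(-383140 + 115883\right) \left(71158 + \left(\frac{141924}{-38924} - \frac{76873}{Q{\left(358 \right)}}\right)\right) = \left(-383140 + 115883\right) \left(71158 - \left(\frac{35481}{9731} + \frac{76873}{358 + 2 \cdot 358^{3}}\right)\right) = - 267257 \left(71158 - \left(\frac{35481}{9731} + \frac{76873}{358 + 2 \cdot 45882712}\right)\right) = - 267257 \left(71158 - \left(\frac{35481}{9731} + \frac{76873}{358 + 91765424}\right)\right) = - 267257 \left(71158 - \left(\frac{35481}{9731} + \frac{76873}{91765782}\right)\right) = - 267257 \left(71158 - \frac{3256689762305}{892972824642}\right) = \left(-267257\right) \frac{63538903566113131}{892972824642} = - \frac{16981216750368697051667}{892972824642}$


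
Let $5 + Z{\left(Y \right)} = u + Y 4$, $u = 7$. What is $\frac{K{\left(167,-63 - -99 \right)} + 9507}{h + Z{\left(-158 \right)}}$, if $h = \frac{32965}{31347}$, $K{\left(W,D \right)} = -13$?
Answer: $- \frac{297608418}{19715645} \approx -15.095$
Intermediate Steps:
$Z{\left(Y \right)} = 2 + 4 Y$ ($Z{\left(Y \right)} = -5 + \left(7 + Y 4\right) = -5 + \left(7 + 4 Y\right) = 2 + 4 Y$)
$h = \frac{32965}{31347}$ ($h = 32965 \cdot \frac{1}{31347} = \frac{32965}{31347} \approx 1.0516$)
$\frac{K{\left(167,-63 - -99 \right)} + 9507}{h + Z{\left(-158 \right)}} = \frac{-13 + 9507}{\frac{32965}{31347} + \left(2 + 4 \left(-158\right)\right)} = \frac{9494}{\frac{32965}{31347} + \left(2 - 632\right)} = \frac{9494}{\frac{32965}{31347} - 630} = \frac{9494}{- \frac{19715645}{31347}} = 9494 \left(- \frac{31347}{19715645}\right) = - \frac{297608418}{19715645}$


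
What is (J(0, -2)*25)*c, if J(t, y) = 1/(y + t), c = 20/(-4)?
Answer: 125/2 ≈ 62.500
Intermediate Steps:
c = -5 (c = 20*(-1/4) = -5)
J(t, y) = 1/(t + y)
(J(0, -2)*25)*c = (25/(0 - 2))*(-5) = (25/(-2))*(-5) = -1/2*25*(-5) = -25/2*(-5) = 125/2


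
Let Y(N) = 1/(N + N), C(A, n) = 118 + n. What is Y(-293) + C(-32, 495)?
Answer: 359217/586 ≈ 613.00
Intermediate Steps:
Y(N) = 1/(2*N)
Y(-293) + C(-32, 495) = (½)/(-293) + (118 + 495) = (½)*(-1/293) + 613 = -1/586 + 613 = 359217/586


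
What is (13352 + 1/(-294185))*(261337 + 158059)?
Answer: 1647369923276124/294185 ≈ 5.5998e+9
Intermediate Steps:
(13352 + 1/(-294185))*(261337 + 158059) = (13352 - 1/294185)*419396 = (3927958119/294185)*419396 = 1647369923276124/294185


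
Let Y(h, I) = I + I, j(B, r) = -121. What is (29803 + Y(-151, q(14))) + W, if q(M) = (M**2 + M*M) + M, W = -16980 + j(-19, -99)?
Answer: 13514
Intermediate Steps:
W = -17101 (W = -16980 - 121 = -17101)
q(M) = M + 2*M**2 (q(M) = (M**2 + M**2) + M = 2*M**2 + M = M + 2*M**2)
Y(h, I) = 2*I
(29803 + Y(-151, q(14))) + W = (29803 + 2*(14*(1 + 2*14))) - 17101 = (29803 + 2*(14*(1 + 28))) - 17101 = (29803 + 2*(14*29)) - 17101 = (29803 + 2*406) - 17101 = (29803 + 812) - 17101 = 30615 - 17101 = 13514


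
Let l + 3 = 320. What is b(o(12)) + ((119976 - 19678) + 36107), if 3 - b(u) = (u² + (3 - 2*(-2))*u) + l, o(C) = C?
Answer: 135863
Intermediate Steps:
l = 317 (l = -3 + 320 = 317)
b(u) = -314 - u² - 7*u (b(u) = 3 - ((u² + (3 - 2*(-2))*u) + 317) = 3 - ((u² + (3 + 4)*u) + 317) = 3 - ((u² + 7*u) + 317) = 3 - (317 + u² + 7*u) = 3 + (-317 - u² - 7*u) = -314 - u² - 7*u)
b(o(12)) + ((119976 - 19678) + 36107) = (-314 - 1*12² - 7*12) + ((119976 - 19678) + 36107) = (-314 - 1*144 - 84) + (100298 + 36107) = (-314 - 144 - 84) + 136405 = -542 + 136405 = 135863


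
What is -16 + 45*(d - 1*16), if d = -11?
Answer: -1231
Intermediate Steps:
-16 + 45*(d - 1*16) = -16 + 45*(-11 - 1*16) = -16 + 45*(-11 - 16) = -16 + 45*(-27) = -16 - 1215 = -1231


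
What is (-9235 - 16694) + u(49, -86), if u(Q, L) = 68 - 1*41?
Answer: -25902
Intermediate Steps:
u(Q, L) = 27 (u(Q, L) = 68 - 41 = 27)
(-9235 - 16694) + u(49, -86) = (-9235 - 16694) + 27 = -25929 + 27 = -25902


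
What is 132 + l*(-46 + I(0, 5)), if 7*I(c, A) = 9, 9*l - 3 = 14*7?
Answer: -23297/63 ≈ -369.79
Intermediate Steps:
l = 101/9 (l = 1/3 + (14*7)/9 = 1/3 + (1/9)*98 = 1/3 + 98/9 = 101/9 ≈ 11.222)
I(c, A) = 9/7 (I(c, A) = (1/7)*9 = 9/7)
132 + l*(-46 + I(0, 5)) = 132 + 101*(-46 + 9/7)/9 = 132 + (101/9)*(-313/7) = 132 - 31613/63 = -23297/63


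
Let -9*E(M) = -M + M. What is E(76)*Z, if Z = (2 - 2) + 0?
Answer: 0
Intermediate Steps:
E(M) = 0 (E(M) = -(-M + M)/9 = -1/9*0 = 0)
Z = 0 (Z = 0 + 0 = 0)
E(76)*Z = 0*0 = 0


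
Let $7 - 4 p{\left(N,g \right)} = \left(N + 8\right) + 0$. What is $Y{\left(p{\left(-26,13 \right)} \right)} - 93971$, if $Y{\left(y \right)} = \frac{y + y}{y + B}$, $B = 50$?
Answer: $- \frac{845737}{9} \approx -93971.0$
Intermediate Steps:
$p{\left(N,g \right)} = - \frac{1}{4} - \frac{N}{4}$ ($p{\left(N,g \right)} = \frac{7}{4} - \frac{\left(N + 8\right) + 0}{4} = \frac{7}{4} - \frac{\left(8 + N\right) + 0}{4} = \frac{7}{4} - \frac{8 + N}{4} = \frac{7}{4} - \left(2 + \frac{N}{4}\right) = - \frac{1}{4} - \frac{N}{4}$)
$Y{\left(y \right)} = \frac{2 y}{50 + y}$ ($Y{\left(y \right)} = \frac{y + y}{y + 50} = \frac{2 y}{50 + y}$)
$Y{\left(p{\left(-26,13 \right)} \right)} - 93971 = \frac{2 \left(- \frac{1}{4} - - \frac{13}{2}\right)}{50 - - \frac{25}{4}} - 93971 = \frac{2 \left(- \frac{1}{4} + \frac{13}{2}\right)}{50 + \left(- \frac{1}{4} + \frac{13}{2}\right)} - 93971 = 2 \cdot \frac{25}{4} \frac{1}{50 + \frac{25}{4}} - 93971 = 2 \cdot \frac{25}{4} \frac{1}{\frac{225}{4}} - 93971 = 2 \cdot \frac{25}{4} \cdot \frac{4}{225} - 93971 = \frac{2}{9} - 93971 = - \frac{845737}{9}$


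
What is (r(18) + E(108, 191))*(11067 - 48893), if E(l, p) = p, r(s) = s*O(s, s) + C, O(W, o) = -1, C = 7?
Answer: -6808680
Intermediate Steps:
r(s) = 7 - s (r(s) = s*(-1) + 7 = -s + 7 = 7 - s)
(r(18) + E(108, 191))*(11067 - 48893) = ((7 - 1*18) + 191)*(11067 - 48893) = ((7 - 18) + 191)*(-37826) = (-11 + 191)*(-37826) = 180*(-37826) = -6808680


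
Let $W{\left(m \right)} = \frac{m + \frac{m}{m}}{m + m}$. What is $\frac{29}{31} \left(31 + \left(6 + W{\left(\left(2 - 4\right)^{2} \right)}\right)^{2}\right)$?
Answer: $\frac{138997}{1984} \approx 70.059$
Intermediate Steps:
$W{\left(m \right)} = \frac{1 + m}{2 m}$ ($W{\left(m \right)} = \frac{m + 1}{2 m} = \left(1 + m\right) \frac{1}{2 m} = \frac{1 + m}{2 m}$)
$\frac{29}{31} \left(31 + \left(6 + W{\left(\left(2 - 4\right)^{2} \right)}\right)^{2}\right) = \frac{29}{31} \left(31 + \left(6 + \frac{1 + \left(2 - 4\right)^{2}}{2 \left(2 - 4\right)^{2}}\right)^{2}\right) = 29 \cdot \frac{1}{31} \left(31 + \left(6 + \frac{1 + \left(-2\right)^{2}}{2 \left(-2\right)^{2}}\right)^{2}\right) = \frac{29 \left(31 + \left(6 + \frac{1 + 4}{2 \cdot 4}\right)^{2}\right)}{31} = \frac{29 \left(31 + \left(6 + \frac{1}{2} \cdot \frac{1}{4} \cdot 5\right)^{2}\right)}{31} = \frac{29 \left(31 + \left(6 + \frac{5}{8}\right)^{2}\right)}{31} = \frac{29 \left(31 + \left(\frac{53}{8}\right)^{2}\right)}{31} = \frac{29 \left(31 + \frac{2809}{64}\right)}{31} = \frac{29}{31} \cdot \frac{4793}{64} = \frac{138997}{1984}$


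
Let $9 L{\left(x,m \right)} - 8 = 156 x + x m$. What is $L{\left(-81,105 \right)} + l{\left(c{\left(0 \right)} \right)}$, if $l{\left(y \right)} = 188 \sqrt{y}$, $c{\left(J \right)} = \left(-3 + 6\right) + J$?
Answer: $- \frac{21133}{9} + 188 \sqrt{3} \approx -2022.5$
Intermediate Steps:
$L{\left(x,m \right)} = \frac{8}{9} + \frac{52 x}{3} + \frac{m x}{9}$ ($L{\left(x,m \right)} = \frac{8}{9} + \frac{156 x + x m}{9} = \frac{8}{9} + \frac{156 x + m x}{9} = \frac{8}{9} + \left(\frac{52 x}{3} + \frac{m x}{9}\right) = \frac{8}{9} + \frac{52 x}{3} + \frac{m x}{9}$)
$c{\left(J \right)} = 3 + J$
$L{\left(-81,105 \right)} + l{\left(c{\left(0 \right)} \right)} = \left(\frac{8}{9} + \frac{52}{3} \left(-81\right) + \frac{1}{9} \cdot 105 \left(-81\right)\right) + 188 \sqrt{3 + 0} = \left(\frac{8}{9} - 1404 - 945\right) + 188 \sqrt{3} = - \frac{21133}{9} + 188 \sqrt{3}$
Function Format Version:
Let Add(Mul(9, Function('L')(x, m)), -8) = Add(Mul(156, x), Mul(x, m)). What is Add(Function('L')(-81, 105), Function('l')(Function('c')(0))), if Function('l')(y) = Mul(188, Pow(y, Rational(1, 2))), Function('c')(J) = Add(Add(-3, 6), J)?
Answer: Add(Rational(-21133, 9), Mul(188, Pow(3, Rational(1, 2)))) ≈ -2022.5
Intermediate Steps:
Function('L')(x, m) = Add(Rational(8, 9), Mul(Rational(52, 3), x), Mul(Rational(1, 9), m, x)) (Function('L')(x, m) = Add(Rational(8, 9), Mul(Rational(1, 9), Add(Mul(156, x), Mul(x, m)))) = Add(Rational(8, 9), Mul(Rational(1, 9), Add(Mul(156, x), Mul(m, x)))) = Add(Rational(8, 9), Add(Mul(Rational(52, 3), x), Mul(Rational(1, 9), m, x))) = Add(Rational(8, 9), Mul(Rational(52, 3), x), Mul(Rational(1, 9), m, x)))
Function('c')(J) = Add(3, J)
Add(Function('L')(-81, 105), Function('l')(Function('c')(0))) = Add(Add(Rational(8, 9), Mul(Rational(52, 3), -81), Mul(Rational(1, 9), 105, -81)), Mul(188, Pow(Add(3, 0), Rational(1, 2)))) = Add(Add(Rational(8, 9), -1404, -945), Mul(188, Pow(3, Rational(1, 2)))) = Add(Rational(-21133, 9), Mul(188, Pow(3, Rational(1, 2))))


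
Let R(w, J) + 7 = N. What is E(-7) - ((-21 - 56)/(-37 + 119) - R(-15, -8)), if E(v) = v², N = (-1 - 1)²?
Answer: 3849/82 ≈ 46.939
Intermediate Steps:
N = 4 (N = (-2)² = 4)
R(w, J) = -3 (R(w, J) = -7 + 4 = -3)
E(-7) - ((-21 - 56)/(-37 + 119) - R(-15, -8)) = (-7)² - ((-21 - 56)/(-37 + 119) - 1*(-3)) = 49 - (-77/82 + 3) = 49 - 1*169/82 = 49 - 169/82 = 3849/82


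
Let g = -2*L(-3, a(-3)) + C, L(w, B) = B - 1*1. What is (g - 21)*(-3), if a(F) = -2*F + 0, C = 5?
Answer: 78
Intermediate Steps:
a(F) = -2*F
L(w, B) = -1 + B (L(w, B) = B - 1 = -1 + B)
g = -5 (g = -2*(-1 - 2*(-3)) + 5 = -2*(-1 + 6) + 5 = -2*5 + 5 = -10 + 5 = -5)
(g - 21)*(-3) = (-5 - 21)*(-3) = -26*(-3) = 78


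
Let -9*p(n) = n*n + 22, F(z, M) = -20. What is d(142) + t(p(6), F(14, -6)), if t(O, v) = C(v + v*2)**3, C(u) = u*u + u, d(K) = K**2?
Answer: 44361884164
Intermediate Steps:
p(n) = -22/9 - n**2/9 (p(n) = -(n*n + 22)/9 = -(n**2 + 22)/9 = -(22 + n**2)/9 = -22/9 - n**2/9)
C(u) = u + u**2 (C(u) = u**2 + u = u + u**2)
t(O, v) = 27*v**3*(1 + 3*v)**3 (t(O, v) = ((v + v*2)*(1 + (v + v*2)))**3 = ((v + 2*v)*(1 + (v + 2*v)))**3 = ((3*v)*(1 + 3*v))**3 = (3*v*(1 + 3*v))**3 = 27*v**3*(1 + 3*v)**3)
d(142) + t(p(6), F(14, -6)) = 142**2 + 27*(-20)**3*(1 + 3*(-20))**3 = 20164 + 27*(-8000)*(1 - 60)**3 = 20164 + 27*(-8000)*(-59)**3 = 20164 + 27*(-8000)*(-205379) = 20164 + 44361864000 = 44361884164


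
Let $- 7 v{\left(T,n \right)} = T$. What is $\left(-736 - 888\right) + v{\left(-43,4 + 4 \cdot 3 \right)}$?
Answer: $- \frac{11325}{7} \approx -1617.9$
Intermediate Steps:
$v{\left(T,n \right)} = - \frac{T}{7}$
$\left(-736 - 888\right) + v{\left(-43,4 + 4 \cdot 3 \right)} = \left(-736 - 888\right) - - \frac{43}{7} = -1624 + \frac{43}{7} = - \frac{11325}{7}$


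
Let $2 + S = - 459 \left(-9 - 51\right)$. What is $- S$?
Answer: $-27538$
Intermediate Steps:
$S = 27538$ ($S = -2 - 459 \left(-9 - 51\right) = -2 - -27540 = -2 + 27540 = 27538$)
$- S = \left(-1\right) 27538 = -27538$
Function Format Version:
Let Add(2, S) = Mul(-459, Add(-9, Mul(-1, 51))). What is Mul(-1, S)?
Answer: -27538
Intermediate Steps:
S = 27538 (S = Add(-2, Mul(-459, Add(-9, Mul(-1, 51)))) = Add(-2, Mul(-459, Add(-9, -51))) = Add(-2, Mul(-459, -60)) = Add(-2, 27540) = 27538)
Mul(-1, S) = Mul(-1, 27538) = -27538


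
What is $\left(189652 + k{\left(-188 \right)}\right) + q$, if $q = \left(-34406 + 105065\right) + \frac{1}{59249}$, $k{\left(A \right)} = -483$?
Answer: $\frac{15394549173}{59249} \approx 2.5983 \cdot 10^{5}$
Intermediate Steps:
$q = \frac{4186475092}{59249}$ ($q = 70659 + \frac{1}{59249} = \frac{4186475092}{59249} \approx 70659.0$)
$\left(189652 + k{\left(-188 \right)}\right) + q = \left(189652 - 483\right) + \frac{4186475092}{59249} = 189169 + \frac{4186475092}{59249} = \frac{15394549173}{59249}$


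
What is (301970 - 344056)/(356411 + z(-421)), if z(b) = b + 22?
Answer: -21043/178006 ≈ -0.11822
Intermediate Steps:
z(b) = 22 + b
(301970 - 344056)/(356411 + z(-421)) = (301970 - 344056)/(356411 + (22 - 421)) = -42086/(356411 - 399) = -42086/356012 = -42086*1/356012 = -21043/178006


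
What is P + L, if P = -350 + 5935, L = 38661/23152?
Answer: 129342581/23152 ≈ 5586.7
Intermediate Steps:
L = 38661/23152 (L = 38661*(1/23152) = 38661/23152 ≈ 1.6699)
P = 5585
P + L = 5585 + 38661/23152 = 129342581/23152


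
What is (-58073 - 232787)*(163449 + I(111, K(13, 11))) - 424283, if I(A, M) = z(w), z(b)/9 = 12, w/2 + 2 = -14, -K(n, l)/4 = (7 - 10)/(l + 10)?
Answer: -47572613303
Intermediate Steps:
K(n, l) = 12/(10 + l) (K(n, l) = -4*(7 - 10)/(l + 10) = -(-12)/(10 + l) = 12/(10 + l))
w = -32 (w = -4 + 2*(-14) = -4 - 28 = -32)
z(b) = 108 (z(b) = 9*12 = 108)
I(A, M) = 108
(-58073 - 232787)*(163449 + I(111, K(13, 11))) - 424283 = (-58073 - 232787)*(163449 + 108) - 424283 = -290860*163557 - 424283 = -47572189020 - 424283 = -47572613303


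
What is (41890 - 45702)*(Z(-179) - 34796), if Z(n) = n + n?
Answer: 134007048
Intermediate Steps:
Z(n) = 2*n
(41890 - 45702)*(Z(-179) - 34796) = (41890 - 45702)*(2*(-179) - 34796) = -3812*(-358 - 34796) = -3812*(-35154) = 134007048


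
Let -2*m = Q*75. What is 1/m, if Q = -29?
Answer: 2/2175 ≈ 0.00091954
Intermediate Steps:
m = 2175/2 (m = -(-29)*75/2 = -½*(-2175) = 2175/2 ≈ 1087.5)
1/m = 1/(2175/2) = 2/2175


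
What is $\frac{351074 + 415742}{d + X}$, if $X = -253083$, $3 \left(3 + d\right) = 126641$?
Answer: $- \frac{74208}{20407} \approx -3.6364$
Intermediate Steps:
$d = \frac{126632}{3}$ ($d = -3 + \frac{1}{3} \cdot 126641 = -3 + \frac{126641}{3} = \frac{126632}{3} \approx 42211.0$)
$\frac{351074 + 415742}{d + X} = \frac{351074 + 415742}{\frac{126632}{3} - 253083} = \frac{766816}{- \frac{632617}{3}} = 766816 \left(- \frac{3}{632617}\right) = - \frac{74208}{20407}$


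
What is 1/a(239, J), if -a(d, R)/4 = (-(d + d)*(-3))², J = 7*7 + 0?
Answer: -1/8225424 ≈ -1.2157e-7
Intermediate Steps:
J = 49 (J = 49 + 0 = 49)
a(d, R) = -144*d² (a(d, R) = -4*9*(d + d)² = -4*36*d² = -144*d²)
1/a(239, J) = 1/(-144*239²) = 1/(-144*57121) = 1/(-8225424) = -1/8225424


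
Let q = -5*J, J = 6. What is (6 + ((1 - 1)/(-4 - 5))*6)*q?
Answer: -180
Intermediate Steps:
q = -30 (q = -5*6 = -30)
(6 + ((1 - 1)/(-4 - 5))*6)*q = (6 + ((1 - 1)/(-4 - 5))*6)*(-30) = (6 + (0/(-9))*6)*(-30) = (6 + (0*(-⅑))*6)*(-30) = (6 + 0*6)*(-30) = (6 + 0)*(-30) = 6*(-30) = -180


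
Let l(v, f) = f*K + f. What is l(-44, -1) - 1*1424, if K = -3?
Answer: -1422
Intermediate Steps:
l(v, f) = -2*f (l(v, f) = f*(-3) + f = -3*f + f = -2*f)
l(-44, -1) - 1*1424 = -2*(-1) - 1*1424 = 2 - 1424 = -1422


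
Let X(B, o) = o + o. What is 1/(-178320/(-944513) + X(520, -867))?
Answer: -944513/1637607222 ≈ -0.00057676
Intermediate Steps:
X(B, o) = 2*o
1/(-178320/(-944513) + X(520, -867)) = 1/(-178320/(-944513) + 2*(-867)) = 1/(-178320*(-1/944513) - 1734) = 1/(178320/944513 - 1734) = 1/(-1637607222/944513) = -944513/1637607222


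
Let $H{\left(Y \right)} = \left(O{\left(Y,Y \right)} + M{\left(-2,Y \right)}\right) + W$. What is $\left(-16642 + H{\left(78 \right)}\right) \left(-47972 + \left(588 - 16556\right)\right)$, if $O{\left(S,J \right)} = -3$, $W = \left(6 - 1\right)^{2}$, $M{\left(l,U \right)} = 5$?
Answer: $1062363100$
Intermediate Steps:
$W = 25$ ($W = 5^{2} = 25$)
$H{\left(Y \right)} = 27$ ($H{\left(Y \right)} = \left(-3 + 5\right) + 25 = 2 + 25 = 27$)
$\left(-16642 + H{\left(78 \right)}\right) \left(-47972 + \left(588 - 16556\right)\right) = \left(-16642 + 27\right) \left(-47972 + \left(588 - 16556\right)\right) = - 16615 \left(-47972 + \left(588 - 16556\right)\right) = - 16615 \left(-47972 - 15968\right) = \left(-16615\right) \left(-63940\right) = 1062363100$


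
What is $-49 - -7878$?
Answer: $7829$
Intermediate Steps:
$-49 - -7878 = -49 + 7878 = 7829$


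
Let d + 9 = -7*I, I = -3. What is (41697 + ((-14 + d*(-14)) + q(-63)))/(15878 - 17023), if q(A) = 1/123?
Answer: -5106346/140835 ≈ -36.258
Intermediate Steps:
q(A) = 1/123
d = 12 (d = -9 - 7*(-3) = -9 + 21 = 12)
(41697 + ((-14 + d*(-14)) + q(-63)))/(15878 - 17023) = (41697 + ((-14 + 12*(-14)) + 1/123))/(15878 - 17023) = (41697 + ((-14 - 168) + 1/123))/(-1145) = (41697 + (-182 + 1/123))*(-1/1145) = (41697 - 22385/123)*(-1/1145) = (5106346/123)*(-1/1145) = -5106346/140835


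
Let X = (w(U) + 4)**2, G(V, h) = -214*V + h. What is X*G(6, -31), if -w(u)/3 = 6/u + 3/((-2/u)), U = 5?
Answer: -13791983/20 ≈ -6.8960e+5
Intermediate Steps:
G(V, h) = h - 214*V
w(u) = -18/u + 9*u/2 (w(u) = -3*(6/u + 3/((-2/u))) = -3*(6/u + 3*(-u/2)) = -3*(6/u - 3*u/2) = -18/u + 9*u/2)
X = 52441/100 (X = ((-18/5 + (9/2)*5) + 4)**2 = ((-18*1/5 + 45/2) + 4)**2 = ((-18/5 + 45/2) + 4)**2 = (189/10 + 4)**2 = (229/10)**2 = 52441/100 ≈ 524.41)
X*G(6, -31) = 52441*(-31 - 214*6)/100 = 52441*(-31 - 1284)/100 = (52441/100)*(-1315) = -13791983/20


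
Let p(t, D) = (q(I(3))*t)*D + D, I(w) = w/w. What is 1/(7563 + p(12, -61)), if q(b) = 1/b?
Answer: 1/6770 ≈ 0.00014771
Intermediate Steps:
I(w) = 1
p(t, D) = D + D*t (p(t, D) = (t/1)*D + D = (1*t)*D + D = t*D + D = D*t + D = D + D*t)
1/(7563 + p(12, -61)) = 1/(7563 - 61*(1 + 12)) = 1/(7563 - 61*13) = 1/(7563 - 793) = 1/6770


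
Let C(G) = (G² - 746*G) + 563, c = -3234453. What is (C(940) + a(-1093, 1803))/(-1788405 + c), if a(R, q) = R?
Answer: -1045/28867 ≈ -0.036201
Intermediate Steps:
C(G) = 563 + G² - 746*G
(C(940) + a(-1093, 1803))/(-1788405 + c) = ((563 + 940² - 746*940) - 1093)/(-1788405 - 3234453) = ((563 + 883600 - 701240) - 1093)/(-5022858) = (182923 - 1093)*(-1/5022858) = 181830*(-1/5022858) = -1045/28867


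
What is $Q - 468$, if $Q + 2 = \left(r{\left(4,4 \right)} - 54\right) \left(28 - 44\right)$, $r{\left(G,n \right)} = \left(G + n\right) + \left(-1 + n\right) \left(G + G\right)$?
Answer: $-118$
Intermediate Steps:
$r{\left(G,n \right)} = G + n + 2 G \left(-1 + n\right)$ ($r{\left(G,n \right)} = \left(G + n\right) + \left(-1 + n\right) 2 G = \left(G + n\right) + 2 G \left(-1 + n\right) = G + n + 2 G \left(-1 + n\right)$)
$Q = 350$ ($Q = -2 + \left(\left(4 - 4 + 2 \cdot 4 \cdot 4\right) - 54\right) \left(28 - 44\right) = -2 + \left(\left(4 - 4 + 32\right) - 54\right) \left(-16\right) = -2 + \left(32 - 54\right) \left(-16\right) = -2 - -352 = -2 + 352 = 350$)
$Q - 468 = 350 - 468 = -118$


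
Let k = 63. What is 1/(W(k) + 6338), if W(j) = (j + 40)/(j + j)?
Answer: 126/798691 ≈ 0.00015776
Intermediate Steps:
W(j) = (40 + j)/(2*j) (W(j) = (40 + j)/((2*j)) = (40 + j)*(1/(2*j)) = (40 + j)/(2*j))
1/(W(k) + 6338) = 1/((½)*(40 + 63)/63 + 6338) = 1/((½)*(1/63)*103 + 6338) = 1/(103/126 + 6338) = 1/(798691/126) = 126/798691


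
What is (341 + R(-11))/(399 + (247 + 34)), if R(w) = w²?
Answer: 231/340 ≈ 0.67941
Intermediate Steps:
(341 + R(-11))/(399 + (247 + 34)) = (341 + (-11)²)/(399 + (247 + 34)) = (341 + 121)/(399 + 281) = 462/680 = 462*(1/680) = 231/340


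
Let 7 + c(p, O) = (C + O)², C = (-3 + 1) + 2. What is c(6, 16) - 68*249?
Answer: -16683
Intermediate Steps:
C = 0 (C = -2 + 2 = 0)
c(p, O) = -7 + O² (c(p, O) = -7 + (0 + O)² = -7 + O²)
c(6, 16) - 68*249 = (-7 + 16²) - 68*249 = (-7 + 256) - 16932 = 249 - 16932 = -16683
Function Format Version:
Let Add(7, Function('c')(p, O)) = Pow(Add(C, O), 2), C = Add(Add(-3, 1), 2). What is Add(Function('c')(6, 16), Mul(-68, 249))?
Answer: -16683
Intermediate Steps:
C = 0 (C = Add(-2, 2) = 0)
Function('c')(p, O) = Add(-7, Pow(O, 2)) (Function('c')(p, O) = Add(-7, Pow(Add(0, O), 2)) = Add(-7, Pow(O, 2)))
Add(Function('c')(6, 16), Mul(-68, 249)) = Add(Add(-7, Pow(16, 2)), Mul(-68, 249)) = Add(Add(-7, 256), -16932) = Add(249, -16932) = -16683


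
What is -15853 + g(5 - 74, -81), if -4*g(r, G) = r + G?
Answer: -31631/2 ≈ -15816.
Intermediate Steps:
g(r, G) = -G/4 - r/4 (g(r, G) = -(r + G)/4 = -(G + r)/4 = -G/4 - r/4)
-15853 + g(5 - 74, -81) = -15853 + (-¼*(-81) - (5 - 74)/4) = -15853 + (81/4 - ¼*(-69)) = -15853 + (81/4 + 69/4) = -15853 + 75/2 = -31631/2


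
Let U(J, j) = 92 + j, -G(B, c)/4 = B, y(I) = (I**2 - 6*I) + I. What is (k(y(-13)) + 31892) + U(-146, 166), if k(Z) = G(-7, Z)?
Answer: 32178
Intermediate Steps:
y(I) = I**2 - 5*I
G(B, c) = -4*B
k(Z) = 28 (k(Z) = -4*(-7) = 28)
(k(y(-13)) + 31892) + U(-146, 166) = (28 + 31892) + (92 + 166) = 31920 + 258 = 32178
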